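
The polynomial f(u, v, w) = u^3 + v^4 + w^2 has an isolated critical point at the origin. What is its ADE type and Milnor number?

Type E6, Milnor number mu = 6.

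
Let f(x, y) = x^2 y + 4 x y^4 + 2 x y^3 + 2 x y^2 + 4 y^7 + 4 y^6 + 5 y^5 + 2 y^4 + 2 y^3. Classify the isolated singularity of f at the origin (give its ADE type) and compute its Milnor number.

The Hessian of f at 0 has rank 0. Corank 2; j^3 = y*(x^2 + 2*x*y + 2*y^2) splits into three distinct lines over C (the quadratic factor has nonzero discriminant), so D_4.

Type D4, Milnor number mu = 4.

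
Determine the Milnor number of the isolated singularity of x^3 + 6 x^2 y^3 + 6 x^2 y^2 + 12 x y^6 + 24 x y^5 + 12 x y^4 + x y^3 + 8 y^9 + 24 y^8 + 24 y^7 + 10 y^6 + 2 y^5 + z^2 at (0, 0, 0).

The Hessian of f at 0 is [[0, 0, 0], [0, 0, 0], [0, 0, 2]] with rank 1, so corank 2. A Groebner basis of the Jacobian ideal J(f) in C{x,y,z} is {-x^2/4 + y^4 - y^3/12, x^3, x^2*y + x^2/12 + y^3/36, x^2/2 + x*y^2 + y^3/6, z}; counting standard monomials gives mu = 7. Corank 2; j^3 = x^3 is a perfect cube, so E-series; the 4-jet and mu = 7 give E_7.

7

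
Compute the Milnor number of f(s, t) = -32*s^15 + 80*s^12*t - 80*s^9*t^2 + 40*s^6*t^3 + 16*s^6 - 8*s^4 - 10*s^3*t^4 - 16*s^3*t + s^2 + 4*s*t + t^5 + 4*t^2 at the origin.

4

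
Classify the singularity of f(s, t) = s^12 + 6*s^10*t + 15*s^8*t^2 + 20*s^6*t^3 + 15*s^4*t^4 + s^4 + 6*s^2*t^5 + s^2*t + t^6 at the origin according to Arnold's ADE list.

D_{7}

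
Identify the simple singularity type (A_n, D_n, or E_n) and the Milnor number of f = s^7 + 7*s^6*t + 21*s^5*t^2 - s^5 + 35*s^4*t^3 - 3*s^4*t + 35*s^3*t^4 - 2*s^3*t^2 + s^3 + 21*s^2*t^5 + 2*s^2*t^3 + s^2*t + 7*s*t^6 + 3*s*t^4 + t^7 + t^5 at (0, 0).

The Hessian of f at 0 has rank 0. Corank 2; j^3 = s^2*(s + t) has shape L^2 M (L != M), so D-series; mu = 6 gives D_6.

Type D_6, Milnor number mu = 6.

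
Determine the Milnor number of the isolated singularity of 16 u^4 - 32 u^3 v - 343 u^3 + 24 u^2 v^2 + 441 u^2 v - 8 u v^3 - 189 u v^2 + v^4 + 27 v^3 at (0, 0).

6

The Hessian of f at 0 is [[0, 0], [0, 0]] with rank 0, so corank 2. A Groebner basis of the Jacobian ideal J(f) in C{u,v} is {v^4, u*v^2 - 19*v^3/42, u^2 - 6*u*v/7 + 9*v^2/49}; counting standard monomials gives mu = 6. Corank 2; j^3 = -(7*u - 3*v)^3 is a perfect cube, so E-series; the 4-jet and mu = 6 give E_6.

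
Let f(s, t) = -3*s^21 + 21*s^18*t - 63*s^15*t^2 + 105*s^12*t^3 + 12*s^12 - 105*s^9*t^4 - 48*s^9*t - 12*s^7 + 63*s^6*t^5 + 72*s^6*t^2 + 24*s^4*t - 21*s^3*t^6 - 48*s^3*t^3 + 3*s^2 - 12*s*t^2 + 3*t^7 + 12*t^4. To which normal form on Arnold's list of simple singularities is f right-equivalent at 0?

A_6

The Hessian of f at 0 is [[6, 0], [0, 0]] with rank 1, so corank 1. A Groebner basis of the Jacobian ideal J(f) in C{s,t} is {s^3, -s/2 + t^2}; counting standard monomials gives mu = 6. Corank 1: A-series; mu = 6 gives A_6.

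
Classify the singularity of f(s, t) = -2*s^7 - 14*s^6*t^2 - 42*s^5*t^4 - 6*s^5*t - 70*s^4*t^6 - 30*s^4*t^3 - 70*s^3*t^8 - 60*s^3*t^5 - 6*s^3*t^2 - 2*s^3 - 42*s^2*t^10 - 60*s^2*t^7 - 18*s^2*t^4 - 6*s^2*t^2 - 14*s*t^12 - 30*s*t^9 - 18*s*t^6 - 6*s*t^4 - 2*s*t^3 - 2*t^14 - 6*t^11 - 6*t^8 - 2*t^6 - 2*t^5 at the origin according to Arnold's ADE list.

The Hessian of f at 0 has rank 0. Corank 2; j^3 = -2*s^3 is a perfect cube, so E-series; the 4-jet and mu = 7 give E_7.

E7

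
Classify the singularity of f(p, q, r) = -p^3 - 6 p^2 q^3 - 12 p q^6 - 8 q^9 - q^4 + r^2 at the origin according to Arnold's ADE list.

E_6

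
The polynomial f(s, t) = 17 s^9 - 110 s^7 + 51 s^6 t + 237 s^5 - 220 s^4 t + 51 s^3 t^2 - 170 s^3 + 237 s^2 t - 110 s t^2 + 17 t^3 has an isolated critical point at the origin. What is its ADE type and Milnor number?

Type D_{4}, Milnor number mu = 4.

The Hessian of f at 0 is [[0, 0], [0, 0]] with rank 0, so corank 2. A Groebner basis of the Jacobian ideal J(f) in C{s,t} is {t^3, s^2 - 13*t^2/69, s*t - 10*t^2/23}; counting standard monomials gives mu = 4. Corank 2; j^3 = -(2*s - t)*(85*s^2 - 76*s*t + 17*t^2) splits into three distinct lines over C (the quadratic factor has nonzero discriminant), so D_4.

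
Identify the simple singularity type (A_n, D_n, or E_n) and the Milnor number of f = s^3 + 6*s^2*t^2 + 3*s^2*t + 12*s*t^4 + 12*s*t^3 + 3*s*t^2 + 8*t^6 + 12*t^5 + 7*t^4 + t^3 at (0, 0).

The Hessian of f at 0 is [[0, 0], [0, 0]] with rank 0, so corank 2. A Groebner basis of the Jacobian ideal J(f) in C{s,t} is {s^3 + 3*s^2/4 + 3*s*t/2 + 3*t^2/4, s^2*t - s^2/2 - s*t - t^2/2, s^2/4 + s*t^2 + s*t/2 + t^2/4, t^3}; counting standard monomials gives mu = 6. Corank 2; j^3 = (s + t)^3 is a perfect cube, so E-series; the 4-jet and mu = 6 give E_6.

Type E_{6}, Milnor number mu = 6.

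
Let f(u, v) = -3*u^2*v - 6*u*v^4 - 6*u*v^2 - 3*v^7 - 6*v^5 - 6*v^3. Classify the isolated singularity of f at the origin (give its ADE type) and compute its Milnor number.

Type D_4, Milnor number mu = 4.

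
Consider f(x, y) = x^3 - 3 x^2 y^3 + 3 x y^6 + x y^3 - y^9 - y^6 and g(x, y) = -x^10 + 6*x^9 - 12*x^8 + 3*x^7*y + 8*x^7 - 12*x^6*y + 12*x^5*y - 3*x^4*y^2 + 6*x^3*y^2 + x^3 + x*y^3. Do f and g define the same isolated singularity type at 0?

The Hessian of f at 0 has rank 0. Corank 2; j^3 = x^3 is a perfect cube, so E-series; the 4-jet and mu = 7 give E_7. The Hessian of g at 0 has rank 0. Corank 2; j^3 = x^3 is a perfect cube, so E-series; the 4-jet and mu = 7 give E_7. Both have type E_7, hence right-equivalent.

Yes.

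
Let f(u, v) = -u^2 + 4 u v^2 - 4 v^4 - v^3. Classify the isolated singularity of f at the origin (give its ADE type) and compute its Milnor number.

The Hessian of f at 0 is [[-2, 0], [0, 0]] with rank 1, so corank 1. A Groebner basis of the Jacobian ideal J(f) in C{u,v} is {v^2, u}; counting standard monomials gives mu = 2. Corank 1: A-series; mu = 2 gives A_2.

Type A2, Milnor number mu = 2.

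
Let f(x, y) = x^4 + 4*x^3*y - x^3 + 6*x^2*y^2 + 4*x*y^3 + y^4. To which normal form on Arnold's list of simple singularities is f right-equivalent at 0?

The Hessian of f at 0 has rank 0. Corank 2; j^3 = -x^3 is a perfect cube, so E-series; the 4-jet and mu = 6 give E_6.

E6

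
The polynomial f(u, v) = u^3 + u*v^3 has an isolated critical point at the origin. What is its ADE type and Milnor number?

The Hessian of f at 0 has rank 0. Corank 2; j^3 = u^3 is a perfect cube, so E-series; the 4-jet and mu = 7 give E_7.

Type E_{7}, Milnor number mu = 7.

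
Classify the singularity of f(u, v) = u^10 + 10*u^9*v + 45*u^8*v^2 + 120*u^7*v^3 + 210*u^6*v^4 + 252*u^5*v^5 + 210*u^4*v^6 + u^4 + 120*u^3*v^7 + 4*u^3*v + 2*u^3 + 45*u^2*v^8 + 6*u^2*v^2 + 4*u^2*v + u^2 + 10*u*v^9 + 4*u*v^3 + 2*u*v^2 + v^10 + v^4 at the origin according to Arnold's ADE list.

A9

The Hessian of f at 0 has rank 1. Corank 1: A-series; mu = 9 gives A_9.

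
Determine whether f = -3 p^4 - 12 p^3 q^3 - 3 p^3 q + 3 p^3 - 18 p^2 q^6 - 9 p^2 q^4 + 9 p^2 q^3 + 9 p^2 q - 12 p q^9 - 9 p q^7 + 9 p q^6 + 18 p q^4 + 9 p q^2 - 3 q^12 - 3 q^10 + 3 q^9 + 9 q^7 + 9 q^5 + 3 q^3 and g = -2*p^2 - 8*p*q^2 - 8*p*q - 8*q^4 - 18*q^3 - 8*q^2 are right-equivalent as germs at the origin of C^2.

No.

The Hessian of f at 0 is [[0, 0], [0, 0]] with rank 0, so corank 2. A Groebner basis of the Jacobian ideal J(f) in C{p,q} is {3*p^2 + 6*p*q + q^4 + q^3 + 3*q^2, p^3 - 3*p^2 - 6*p*q - 3*q^2, p^2*q + 3*p^2 + 6*p*q + 3*q^2, -2*p^2 + p*q^2 - 4*p*q + q^3/3 - 2*q^2}; counting standard monomials gives mu = 7. Corank 2; j^3 = 3*(p + q)^3 is a perfect cube, so E-series; the 4-jet and mu = 7 give E_7. The Hessian of g at 0 is [[-4, -8], [-8, -16]] with rank 1, so corank 1. A Groebner basis of the Jacobian ideal J(g) in C{p,q} is {q^2, p + 2*q}; counting standard monomials gives mu = 2. Corank 1: A-series; mu = 2 gives A_2. f is E_7 but g is A_2, hence not right-equivalent.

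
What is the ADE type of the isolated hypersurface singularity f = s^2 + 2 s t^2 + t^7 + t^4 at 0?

A_{6}

The Hessian of f at 0 is [[2, 0], [0, 0]] with rank 1, so corank 1. A Groebner basis of the Jacobian ideal J(f) in C{s,t} is {s^3, s + t^2}; counting standard monomials gives mu = 6. Corank 1: A-series; mu = 6 gives A_6.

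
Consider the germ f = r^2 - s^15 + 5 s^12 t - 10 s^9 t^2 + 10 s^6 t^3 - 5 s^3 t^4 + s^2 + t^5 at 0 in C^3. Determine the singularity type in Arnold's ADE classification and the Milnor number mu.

Type A4, Milnor number mu = 4.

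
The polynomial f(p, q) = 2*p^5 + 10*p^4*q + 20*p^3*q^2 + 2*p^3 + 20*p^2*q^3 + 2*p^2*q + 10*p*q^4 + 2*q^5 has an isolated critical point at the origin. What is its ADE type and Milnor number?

Type D_6, Milnor number mu = 6.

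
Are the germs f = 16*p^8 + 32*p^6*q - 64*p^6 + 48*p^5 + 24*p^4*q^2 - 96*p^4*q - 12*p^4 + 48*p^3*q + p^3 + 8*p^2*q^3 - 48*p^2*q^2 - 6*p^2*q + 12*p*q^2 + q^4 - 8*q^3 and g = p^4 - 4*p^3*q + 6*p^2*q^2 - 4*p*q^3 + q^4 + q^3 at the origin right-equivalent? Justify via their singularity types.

The Hessian of f at 0 has rank 0. Corank 2; j^3 = (p - 2*q)^3 is a perfect cube, so E-series; the 4-jet and mu = 6 give E_6. The Hessian of g at 0 has rank 0. Corank 2; j^3 = q^3 is a perfect cube, so E-series; the 4-jet and mu = 6 give E_6. Both have type E_6, hence right-equivalent.

Yes.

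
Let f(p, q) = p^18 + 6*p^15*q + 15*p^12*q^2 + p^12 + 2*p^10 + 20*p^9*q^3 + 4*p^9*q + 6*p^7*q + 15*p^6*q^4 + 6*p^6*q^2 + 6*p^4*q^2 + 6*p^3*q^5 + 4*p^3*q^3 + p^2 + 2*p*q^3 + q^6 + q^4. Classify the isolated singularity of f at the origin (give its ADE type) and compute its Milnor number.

Type A3, Milnor number mu = 3.

The Hessian of f at 0 has rank 1. Corank 1: A-series; mu = 3 gives A_3.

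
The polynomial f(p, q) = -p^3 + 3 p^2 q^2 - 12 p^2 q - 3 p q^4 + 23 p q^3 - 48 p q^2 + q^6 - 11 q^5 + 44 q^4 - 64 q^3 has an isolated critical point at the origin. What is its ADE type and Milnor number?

Type E7, Milnor number mu = 7.

The Hessian of f at 0 is [[0, 0], [0, 0]] with rank 0, so corank 2. A Groebner basis of the Jacobian ideal J(f) in C{p,q} is {-p^2 - 8*p*q + q^4 - q^3/3 - 16*q^2, p^3 - 52*p^2 - 416*p*q + 140*q^3/3 - 832*q^2, p^2*q + 25*p^2/3 + 200*p*q/3 - 119*q^3/9 + 400*q^2/3, -p^2 + p*q^2 - 8*p*q + 11*q^3/3 - 16*q^2}; counting standard monomials gives mu = 7. Corank 2; j^3 = -(p + 4*q)^3 is a perfect cube, so E-series; the 4-jet and mu = 7 give E_7.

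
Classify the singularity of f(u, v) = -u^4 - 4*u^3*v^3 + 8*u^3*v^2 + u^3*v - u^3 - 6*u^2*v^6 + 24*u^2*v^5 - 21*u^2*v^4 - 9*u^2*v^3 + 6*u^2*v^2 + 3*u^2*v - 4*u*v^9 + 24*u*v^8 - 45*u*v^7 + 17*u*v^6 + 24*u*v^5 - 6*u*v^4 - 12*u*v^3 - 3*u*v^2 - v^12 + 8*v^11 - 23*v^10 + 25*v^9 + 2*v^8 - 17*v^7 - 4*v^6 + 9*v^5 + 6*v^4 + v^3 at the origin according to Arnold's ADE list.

The Hessian of f at 0 has rank 0. Corank 2; j^3 = -(u - v)^3 is a perfect cube, so E-series; the 4-jet and mu = 7 give E_7.

E_{7}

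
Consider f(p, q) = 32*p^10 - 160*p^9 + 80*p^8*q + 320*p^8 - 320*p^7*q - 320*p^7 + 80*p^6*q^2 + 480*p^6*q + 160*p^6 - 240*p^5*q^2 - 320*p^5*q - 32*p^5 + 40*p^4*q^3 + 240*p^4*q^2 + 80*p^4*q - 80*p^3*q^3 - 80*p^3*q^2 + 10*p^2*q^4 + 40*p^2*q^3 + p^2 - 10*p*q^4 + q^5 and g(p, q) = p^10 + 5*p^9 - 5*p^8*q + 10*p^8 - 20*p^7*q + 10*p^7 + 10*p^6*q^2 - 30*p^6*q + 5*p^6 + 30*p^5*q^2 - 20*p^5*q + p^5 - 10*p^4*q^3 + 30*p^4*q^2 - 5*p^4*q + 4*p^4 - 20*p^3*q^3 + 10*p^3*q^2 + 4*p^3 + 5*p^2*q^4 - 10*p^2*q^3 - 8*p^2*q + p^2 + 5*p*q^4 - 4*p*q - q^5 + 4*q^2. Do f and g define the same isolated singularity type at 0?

Yes.

The Hessian of f at 0 has rank 1. Corank 1: A-series; mu = 4 gives A_4. The Hessian of g at 0 has rank 1. Corank 1: A-series; mu = 4 gives A_4. Both have type A_4, hence right-equivalent.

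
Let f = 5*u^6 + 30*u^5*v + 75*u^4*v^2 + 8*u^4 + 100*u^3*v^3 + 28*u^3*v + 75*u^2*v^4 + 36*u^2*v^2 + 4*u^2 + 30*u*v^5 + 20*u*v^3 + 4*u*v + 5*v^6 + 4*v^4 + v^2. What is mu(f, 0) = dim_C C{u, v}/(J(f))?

5

The Hessian of f at 0 has rank 1. Corank 1: A-series; mu = 5 gives A_5.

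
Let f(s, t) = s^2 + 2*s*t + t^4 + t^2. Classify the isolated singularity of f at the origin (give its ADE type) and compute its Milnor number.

Type A_{3}, Milnor number mu = 3.

The Hessian of f at 0 has rank 1. Corank 1: A-series; mu = 3 gives A_3.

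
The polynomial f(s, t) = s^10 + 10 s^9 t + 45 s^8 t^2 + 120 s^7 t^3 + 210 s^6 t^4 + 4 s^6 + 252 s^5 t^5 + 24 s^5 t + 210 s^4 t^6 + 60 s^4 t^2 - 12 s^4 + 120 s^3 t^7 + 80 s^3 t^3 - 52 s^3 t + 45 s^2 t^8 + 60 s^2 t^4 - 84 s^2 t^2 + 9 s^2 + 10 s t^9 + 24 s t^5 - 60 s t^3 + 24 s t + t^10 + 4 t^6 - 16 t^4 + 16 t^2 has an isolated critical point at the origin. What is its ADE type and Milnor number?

Type A_9, Milnor number mu = 9.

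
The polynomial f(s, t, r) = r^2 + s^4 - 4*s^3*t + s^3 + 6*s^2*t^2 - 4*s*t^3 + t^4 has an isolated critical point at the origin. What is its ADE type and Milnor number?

The Hessian of f at 0 is [[0, 0, 0], [0, 0, 0], [0, 0, 2]] with rank 1, so corank 2. A Groebner basis of the Jacobian ideal J(f) in C{s,t,r} is {t^4, s*t^2 - t^3/3, s^2, r}; counting standard monomials gives mu = 6. Corank 2; j^3 = s^3 is a perfect cube, so E-series; the 4-jet and mu = 6 give E_6.

Type E_6, Milnor number mu = 6.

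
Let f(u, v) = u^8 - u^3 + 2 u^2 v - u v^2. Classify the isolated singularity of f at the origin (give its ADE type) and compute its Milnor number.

Type D_9, Milnor number mu = 9.

The Hessian of f at 0 has rank 0. Corank 2; j^3 = -u*(u - v)^2 has shape L^2 M (L != M), so D-series; mu = 9 gives D_9.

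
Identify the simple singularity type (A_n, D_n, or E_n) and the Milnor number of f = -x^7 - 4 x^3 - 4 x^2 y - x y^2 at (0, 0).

The Hessian of f at 0 is [[0, 0], [0, 0]] with rank 0, so corank 2. A Groebner basis of the Jacobian ideal J(f) in C{x,y} is {128*x*y/7 + y^6 + 64*y^2/7, x*y^2 + y^3/2, x^2 + x*y/2}; counting standard monomials gives mu = 8. Corank 2; j^3 = -x*(2*x + y)^2 has shape L^2 M (L != M), so D-series; mu = 8 gives D_8.

Type D_{8}, Milnor number mu = 8.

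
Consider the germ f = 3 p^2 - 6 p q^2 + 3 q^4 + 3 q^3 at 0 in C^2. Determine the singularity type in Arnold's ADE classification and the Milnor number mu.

Type A_2, Milnor number mu = 2.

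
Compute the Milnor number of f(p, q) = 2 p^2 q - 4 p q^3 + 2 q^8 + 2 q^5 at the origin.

The Hessian of f at 0 has rank 0. Corank 2; j^3 = 2*p^2*q has shape L^2 M (L != M), so D-series; mu = 9 gives D_9.

9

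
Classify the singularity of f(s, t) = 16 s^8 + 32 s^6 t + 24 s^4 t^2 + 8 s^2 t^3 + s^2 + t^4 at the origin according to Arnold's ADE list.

A3

The Hessian of f at 0 is [[2, 0], [0, 0]] with rank 1, so corank 1. A Groebner basis of the Jacobian ideal J(f) in C{s,t} is {t^3, s}; counting standard monomials gives mu = 3. Corank 1: A-series; mu = 3 gives A_3.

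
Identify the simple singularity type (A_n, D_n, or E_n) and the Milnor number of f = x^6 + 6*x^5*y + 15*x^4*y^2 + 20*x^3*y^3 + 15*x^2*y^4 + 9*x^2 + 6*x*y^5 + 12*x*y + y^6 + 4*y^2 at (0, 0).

Type A5, Milnor number mu = 5.

The Hessian of f at 0 has rank 1. Corank 1: A-series; mu = 5 gives A_5.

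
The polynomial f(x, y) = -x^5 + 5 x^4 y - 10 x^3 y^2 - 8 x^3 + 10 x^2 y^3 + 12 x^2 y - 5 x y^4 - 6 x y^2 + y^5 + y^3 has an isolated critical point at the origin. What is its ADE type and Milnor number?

Type E_{8}, Milnor number mu = 8.

The Hessian of f at 0 has rank 0. Corank 2; j^3 = -(2*x - y)^3 is a perfect cube, so E-series; the 5-jet and mu = 8 give E_8.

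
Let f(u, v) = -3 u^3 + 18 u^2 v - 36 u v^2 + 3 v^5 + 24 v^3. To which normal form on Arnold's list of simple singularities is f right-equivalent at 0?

E8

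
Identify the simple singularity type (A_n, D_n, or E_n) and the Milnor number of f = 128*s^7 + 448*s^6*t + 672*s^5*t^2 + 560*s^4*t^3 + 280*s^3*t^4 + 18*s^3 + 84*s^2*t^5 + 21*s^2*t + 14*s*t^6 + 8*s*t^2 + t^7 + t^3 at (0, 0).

Type D_{8}, Milnor number mu = 8.

The Hessian of f at 0 has rank 0. Corank 2; j^3 = (2*s + t)*(3*s + t)^2 has shape L^2 M (L != M), so D-series; mu = 8 gives D_8.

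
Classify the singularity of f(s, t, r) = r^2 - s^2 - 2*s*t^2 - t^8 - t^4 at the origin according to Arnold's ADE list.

The Hessian of f at 0 has rank 2. Corank 1: A-series; mu = 7 gives A_7.

A_{7}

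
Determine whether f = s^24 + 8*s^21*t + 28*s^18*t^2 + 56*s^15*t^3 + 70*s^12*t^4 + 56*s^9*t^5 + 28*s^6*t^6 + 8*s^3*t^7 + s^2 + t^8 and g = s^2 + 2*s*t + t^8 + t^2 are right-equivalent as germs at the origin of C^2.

Yes.

The Hessian of f at 0 has rank 1. Corank 1: A-series; mu = 7 gives A_7. The Hessian of g at 0 has rank 1. Corank 1: A-series; mu = 7 gives A_7. Both have type A_7, hence right-equivalent.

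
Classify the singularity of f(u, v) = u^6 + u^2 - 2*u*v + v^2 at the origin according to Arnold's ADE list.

A5

The Hessian of f at 0 is [[2, -2], [-2, 2]] with rank 1, so corank 1. A Groebner basis of the Jacobian ideal J(f) in C{u,v} is {v^5, u - v}; counting standard monomials gives mu = 5. Corank 1: A-series; mu = 5 gives A_5.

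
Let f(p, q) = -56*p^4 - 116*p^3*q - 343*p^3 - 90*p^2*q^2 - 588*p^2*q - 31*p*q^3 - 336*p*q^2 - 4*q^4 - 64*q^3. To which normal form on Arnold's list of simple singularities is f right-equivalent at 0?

The Hessian of f at 0 has rank 0. Corank 2; j^3 = -(7*p + 4*q)^3 is a perfect cube, so E-series; the 4-jet and mu = 7 give E_7.

E7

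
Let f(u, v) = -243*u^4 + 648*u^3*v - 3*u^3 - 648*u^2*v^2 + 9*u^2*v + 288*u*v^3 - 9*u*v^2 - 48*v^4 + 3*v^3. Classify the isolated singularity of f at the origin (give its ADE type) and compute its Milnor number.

Type E_6, Milnor number mu = 6.

The Hessian of f at 0 has rank 0. Corank 2; j^3 = -3*(u - v)^3 is a perfect cube, so E-series; the 4-jet and mu = 6 give E_6.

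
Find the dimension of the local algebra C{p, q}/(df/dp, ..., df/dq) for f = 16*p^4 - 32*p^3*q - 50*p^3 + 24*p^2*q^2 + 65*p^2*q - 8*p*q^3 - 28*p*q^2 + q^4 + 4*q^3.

5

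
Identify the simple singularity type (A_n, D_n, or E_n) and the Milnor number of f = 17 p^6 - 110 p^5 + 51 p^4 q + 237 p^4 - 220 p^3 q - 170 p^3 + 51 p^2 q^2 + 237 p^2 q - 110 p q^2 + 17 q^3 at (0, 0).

Type D_{4}, Milnor number mu = 4.

The Hessian of f at 0 has rank 0. Corank 2; j^3 = -(2*p - q)*(85*p^2 - 76*p*q + 17*q^2) splits into three distinct lines over C (the quadratic factor has nonzero discriminant), so D_4.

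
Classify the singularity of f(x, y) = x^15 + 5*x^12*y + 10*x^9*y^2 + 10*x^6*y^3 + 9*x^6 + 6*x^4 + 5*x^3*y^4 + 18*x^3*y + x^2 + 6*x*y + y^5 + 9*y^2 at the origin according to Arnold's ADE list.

A_4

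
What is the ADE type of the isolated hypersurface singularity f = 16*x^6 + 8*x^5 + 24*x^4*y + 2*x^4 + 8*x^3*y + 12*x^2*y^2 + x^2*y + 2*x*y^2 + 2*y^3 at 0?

D_{4}

The Hessian of f at 0 is [[0, 0], [0, 0]] with rank 0, so corank 2. A Groebner basis of the Jacobian ideal J(f) in C{x,y} is {y^3, x^2 + 2*y^2, x*y + y^2}; counting standard monomials gives mu = 4. Corank 2; j^3 = y*(x^2 + 2*x*y + 2*y^2) splits into three distinct lines over C (the quadratic factor has nonzero discriminant), so D_4.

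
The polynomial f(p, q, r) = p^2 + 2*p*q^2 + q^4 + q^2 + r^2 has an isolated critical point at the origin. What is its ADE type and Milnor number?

The Hessian of f at 0 has rank 3. Corank 0: nondegenerate Morse point, so A_1.

Type A_1, Milnor number mu = 1.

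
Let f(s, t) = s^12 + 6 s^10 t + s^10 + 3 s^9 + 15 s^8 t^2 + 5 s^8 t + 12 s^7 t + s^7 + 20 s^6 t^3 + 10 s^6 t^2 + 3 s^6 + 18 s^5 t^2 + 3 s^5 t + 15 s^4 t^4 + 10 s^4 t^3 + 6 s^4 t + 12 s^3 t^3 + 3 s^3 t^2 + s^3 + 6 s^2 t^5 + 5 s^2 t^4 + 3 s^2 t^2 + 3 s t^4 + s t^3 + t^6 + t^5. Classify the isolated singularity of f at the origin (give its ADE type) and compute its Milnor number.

Type E7, Milnor number mu = 7.

The Hessian of f at 0 has rank 0. Corank 2; j^3 = s^3 is a perfect cube, so E-series; the 4-jet and mu = 7 give E_7.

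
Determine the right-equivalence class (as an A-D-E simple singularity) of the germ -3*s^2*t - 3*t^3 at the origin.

The Hessian of f at 0 is [[0, 0], [0, 0]] with rank 0, so corank 2. A Groebner basis of the Jacobian ideal J(f) in C{s,t} is {t^3, s^2 + 3*t^2, s*t}; counting standard monomials gives mu = 4. Corank 2; j^3 = -3*t*(s^2 + t^2) splits into three distinct lines over C (the quadratic factor has nonzero discriminant), so D_4.

D_4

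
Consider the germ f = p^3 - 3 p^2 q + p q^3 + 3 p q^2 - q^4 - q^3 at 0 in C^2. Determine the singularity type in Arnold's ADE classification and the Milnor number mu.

Type E_7, Milnor number mu = 7.

The Hessian of f at 0 has rank 0. Corank 2; j^3 = (p - q)^3 is a perfect cube, so E-series; the 4-jet and mu = 7 give E_7.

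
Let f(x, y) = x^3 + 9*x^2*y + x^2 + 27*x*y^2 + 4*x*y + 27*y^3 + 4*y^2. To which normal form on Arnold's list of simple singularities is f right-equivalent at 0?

A_{2}

The Hessian of f at 0 has rank 1. Corank 1: A-series; mu = 2 gives A_2.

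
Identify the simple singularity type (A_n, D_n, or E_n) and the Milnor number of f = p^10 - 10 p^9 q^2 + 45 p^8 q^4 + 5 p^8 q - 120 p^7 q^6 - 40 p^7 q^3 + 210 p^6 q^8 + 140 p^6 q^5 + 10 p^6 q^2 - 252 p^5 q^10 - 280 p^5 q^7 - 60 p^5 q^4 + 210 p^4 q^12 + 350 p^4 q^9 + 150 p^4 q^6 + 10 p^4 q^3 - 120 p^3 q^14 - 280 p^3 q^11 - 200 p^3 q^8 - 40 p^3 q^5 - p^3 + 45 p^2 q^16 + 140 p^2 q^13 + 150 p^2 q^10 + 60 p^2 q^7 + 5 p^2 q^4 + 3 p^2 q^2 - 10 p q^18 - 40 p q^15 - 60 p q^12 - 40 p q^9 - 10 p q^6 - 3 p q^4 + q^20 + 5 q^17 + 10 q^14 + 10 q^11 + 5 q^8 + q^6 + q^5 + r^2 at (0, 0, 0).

The Hessian of f at 0 has rank 1. Corank 2; j^3 = -p^3 is a perfect cube, so E-series; the 5-jet and mu = 8 give E_8.

Type E_{8}, Milnor number mu = 8.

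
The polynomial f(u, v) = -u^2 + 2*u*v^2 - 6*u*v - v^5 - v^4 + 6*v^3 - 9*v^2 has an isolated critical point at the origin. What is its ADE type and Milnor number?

Type A_4, Milnor number mu = 4.

The Hessian of f at 0 is [[-2, -6], [-6, -18]] with rank 1, so corank 1. A Groebner basis of the Jacobian ideal J(f) in C{u,v} is {u^2 + 6*u*v + 9*u + 27*v, -u + v^2 - 3*v}; counting standard monomials gives mu = 4. Corank 1: A-series; mu = 4 gives A_4.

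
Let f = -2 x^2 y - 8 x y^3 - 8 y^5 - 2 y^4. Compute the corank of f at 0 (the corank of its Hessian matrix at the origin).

Hessian at 0 has rank 0.

2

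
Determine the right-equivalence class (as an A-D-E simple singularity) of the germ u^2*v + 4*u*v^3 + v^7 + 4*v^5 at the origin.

D_8

The Hessian of f at 0 has rank 0. Corank 2; j^3 = u^2*v has shape L^2 M (L != M), so D-series; mu = 8 gives D_8.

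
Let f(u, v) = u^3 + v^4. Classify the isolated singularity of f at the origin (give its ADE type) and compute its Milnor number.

Type E6, Milnor number mu = 6.

The Hessian of f at 0 has rank 0. Corank 2; j^3 = u^3 is a perfect cube, so E-series; the 4-jet and mu = 6 give E_6.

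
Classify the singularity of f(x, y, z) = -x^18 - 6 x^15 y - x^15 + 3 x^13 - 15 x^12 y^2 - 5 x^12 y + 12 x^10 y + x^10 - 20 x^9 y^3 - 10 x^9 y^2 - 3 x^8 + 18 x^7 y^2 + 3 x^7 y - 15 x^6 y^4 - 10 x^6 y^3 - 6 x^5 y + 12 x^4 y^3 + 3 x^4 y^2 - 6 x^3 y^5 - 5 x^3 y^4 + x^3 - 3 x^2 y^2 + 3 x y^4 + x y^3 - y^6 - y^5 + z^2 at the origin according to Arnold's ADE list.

E7

The Hessian of f at 0 is [[0, 0, 0], [0, 0, 0], [0, 0, 2]] with rank 1, so corank 2. A Groebner basis of the Jacobian ideal J(f) in C{x,y,z} is {-x^2 + y^4 - y^3/3, x^3, x^2*y + x^2/3 + y^3/9, -x^2 + x*y^2 - y^3/3, z}; counting standard monomials gives mu = 7. Corank 2; j^3 = x^3 is a perfect cube, so E-series; the 4-jet and mu = 7 give E_7.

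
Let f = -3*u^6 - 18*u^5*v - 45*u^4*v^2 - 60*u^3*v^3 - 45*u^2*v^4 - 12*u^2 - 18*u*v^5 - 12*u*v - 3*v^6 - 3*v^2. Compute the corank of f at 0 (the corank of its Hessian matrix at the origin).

The Hessian at 0 is [[-24, -12], [-12, -6]] of rank 1; hence corank 1.

1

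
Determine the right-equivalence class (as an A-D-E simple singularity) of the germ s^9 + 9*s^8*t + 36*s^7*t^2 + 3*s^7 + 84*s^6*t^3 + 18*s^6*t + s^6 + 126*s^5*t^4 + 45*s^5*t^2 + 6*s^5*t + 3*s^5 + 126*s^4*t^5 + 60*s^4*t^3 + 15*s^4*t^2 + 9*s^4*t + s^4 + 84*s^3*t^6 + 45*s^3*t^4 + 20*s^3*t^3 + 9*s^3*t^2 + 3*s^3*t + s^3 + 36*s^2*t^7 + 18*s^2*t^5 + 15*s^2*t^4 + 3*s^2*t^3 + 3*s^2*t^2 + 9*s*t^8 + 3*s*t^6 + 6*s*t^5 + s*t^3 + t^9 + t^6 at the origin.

E7

The Hessian of f at 0 is [[0, 0], [0, 0]] with rank 0, so corank 2. A Groebner basis of the Jacobian ideal J(f) in C{s,t} is {3*s^2 + t^4 + t^3, s^3, s^2*t - s^2 - t^3/3, 2*s^2 + s*t^2 + 2*t^3/3}; counting standard monomials gives mu = 7. Corank 2; j^3 = s^3 is a perfect cube, so E-series; the 4-jet and mu = 7 give E_7.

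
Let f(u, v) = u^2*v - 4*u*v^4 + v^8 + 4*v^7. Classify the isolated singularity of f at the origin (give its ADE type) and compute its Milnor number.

The Hessian of f at 0 has rank 0. Corank 2; j^3 = u^2*v has shape L^2 M (L != M), so D-series; mu = 9 gives D_9.

Type D_{9}, Milnor number mu = 9.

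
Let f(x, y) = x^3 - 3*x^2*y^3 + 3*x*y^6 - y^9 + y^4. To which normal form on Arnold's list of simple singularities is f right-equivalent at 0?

E6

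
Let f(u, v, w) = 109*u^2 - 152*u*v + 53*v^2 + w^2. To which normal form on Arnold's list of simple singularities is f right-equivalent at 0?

A1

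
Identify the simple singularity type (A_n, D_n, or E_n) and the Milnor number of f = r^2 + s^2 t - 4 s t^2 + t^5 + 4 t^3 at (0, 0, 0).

Type D_6, Milnor number mu = 6.

The Hessian of f at 0 is [[0, 0, 0], [0, 0, 0], [0, 0, 2]] with rank 1, so corank 2. A Groebner basis of the Jacobian ideal J(f) in C{s,t,r} is {s^2/5 + t^4 - 4*t^2/5, s^3 - 8*t^3, s*t - 2*t^2, r}; counting standard monomials gives mu = 6. Corank 2; j^3 = t*(s - 2*t)^2 has shape L^2 M (L != M), so D-series; mu = 6 gives D_6.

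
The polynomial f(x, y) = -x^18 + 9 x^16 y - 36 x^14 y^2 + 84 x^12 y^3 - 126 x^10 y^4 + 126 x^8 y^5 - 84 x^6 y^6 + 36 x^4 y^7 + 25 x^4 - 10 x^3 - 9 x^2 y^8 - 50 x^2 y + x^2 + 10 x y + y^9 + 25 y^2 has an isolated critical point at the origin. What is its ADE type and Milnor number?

The Hessian of f at 0 is [[2, 10], [10, 50]] with rank 1, so corank 1. A Groebner basis of the Jacobian ideal J(f) in C{x,y} is {21*x*y^2/3125 + 18*x*y/78125 + 7*x/3906250 + y^5 - y^4/10 + 2*y^3/125 + 29*y^2/31250 + 7*y/781250, x*y^3 + x*y^2/10 + 3*x*y/1250 + x/62500 + 5*y^4/4 + 3*y^3/10 + y^2/100 + y/12500, x^2 - x/5 - y}; counting standard monomials gives mu = 8. Corank 1: A-series; mu = 8 gives A_8.

Type A_{8}, Milnor number mu = 8.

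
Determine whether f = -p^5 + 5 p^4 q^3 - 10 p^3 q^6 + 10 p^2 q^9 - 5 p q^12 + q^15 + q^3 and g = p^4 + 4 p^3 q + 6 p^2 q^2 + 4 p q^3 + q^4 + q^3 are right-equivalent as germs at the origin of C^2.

No.

The Hessian of f at 0 has rank 0. Corank 2; j^3 = q^3 is a perfect cube, so E-series; the 5-jet and mu = 8 give E_8. The Hessian of g at 0 has rank 0. Corank 2; j^3 = q^3 is a perfect cube, so E-series; the 4-jet and mu = 6 give E_6. f is E_8 but g is E_6, hence not right-equivalent.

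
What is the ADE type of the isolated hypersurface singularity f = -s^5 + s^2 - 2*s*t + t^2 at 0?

A_4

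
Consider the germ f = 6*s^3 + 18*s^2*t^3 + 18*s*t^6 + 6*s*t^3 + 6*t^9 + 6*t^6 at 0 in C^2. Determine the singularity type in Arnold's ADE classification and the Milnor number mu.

Type E_7, Milnor number mu = 7.

The Hessian of f at 0 has rank 0. Corank 2; j^3 = 6*s^3 is a perfect cube, so E-series; the 4-jet and mu = 7 give E_7.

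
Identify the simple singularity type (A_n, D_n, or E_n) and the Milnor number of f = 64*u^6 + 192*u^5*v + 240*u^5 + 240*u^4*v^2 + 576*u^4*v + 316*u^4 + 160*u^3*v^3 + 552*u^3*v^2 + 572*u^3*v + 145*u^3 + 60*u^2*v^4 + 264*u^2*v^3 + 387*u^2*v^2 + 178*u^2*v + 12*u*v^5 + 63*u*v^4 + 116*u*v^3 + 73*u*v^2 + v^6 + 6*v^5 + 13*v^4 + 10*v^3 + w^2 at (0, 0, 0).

Type D_4, Milnor number mu = 4.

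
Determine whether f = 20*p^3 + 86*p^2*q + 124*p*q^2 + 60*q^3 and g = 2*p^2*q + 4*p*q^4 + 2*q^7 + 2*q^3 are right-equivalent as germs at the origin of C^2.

Yes.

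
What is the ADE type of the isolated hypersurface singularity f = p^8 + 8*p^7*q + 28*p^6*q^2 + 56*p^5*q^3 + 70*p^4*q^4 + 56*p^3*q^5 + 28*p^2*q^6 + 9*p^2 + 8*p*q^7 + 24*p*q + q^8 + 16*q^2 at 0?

The Hessian of f at 0 is [[18, 24], [24, 32]] with rank 1, so corank 1. A Groebner basis of the Jacobian ideal J(f) in C{p,q} is {q^7, p + 4*q/3}; counting standard monomials gives mu = 7. Corank 1: A-series; mu = 7 gives A_7.

A_{7}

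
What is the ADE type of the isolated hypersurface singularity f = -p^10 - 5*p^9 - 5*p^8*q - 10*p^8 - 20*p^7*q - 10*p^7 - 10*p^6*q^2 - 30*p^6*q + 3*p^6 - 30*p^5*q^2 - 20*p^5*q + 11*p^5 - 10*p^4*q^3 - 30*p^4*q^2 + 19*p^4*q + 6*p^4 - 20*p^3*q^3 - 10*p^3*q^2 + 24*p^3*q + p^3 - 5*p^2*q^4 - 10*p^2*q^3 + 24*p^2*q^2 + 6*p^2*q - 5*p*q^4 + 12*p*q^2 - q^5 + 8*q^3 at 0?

E8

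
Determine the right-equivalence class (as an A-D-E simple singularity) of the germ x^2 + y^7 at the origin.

The Hessian of f at 0 has rank 1. Corank 1: A-series; mu = 6 gives A_6.

A6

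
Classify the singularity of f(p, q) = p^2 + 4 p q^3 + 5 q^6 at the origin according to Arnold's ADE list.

A_5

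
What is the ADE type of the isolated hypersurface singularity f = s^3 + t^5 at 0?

The Hessian of f at 0 is [[0, 0], [0, 0]] with rank 0, so corank 2. A Groebner basis of the Jacobian ideal J(f) in C{s,t} is {t^4, s^2}; counting standard monomials gives mu = 8. Corank 2; j^3 = s^3 is a perfect cube, so E-series; the 5-jet and mu = 8 give E_8.

E_8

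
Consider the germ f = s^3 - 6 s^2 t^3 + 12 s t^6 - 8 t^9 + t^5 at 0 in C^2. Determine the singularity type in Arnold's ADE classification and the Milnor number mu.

Type E_8, Milnor number mu = 8.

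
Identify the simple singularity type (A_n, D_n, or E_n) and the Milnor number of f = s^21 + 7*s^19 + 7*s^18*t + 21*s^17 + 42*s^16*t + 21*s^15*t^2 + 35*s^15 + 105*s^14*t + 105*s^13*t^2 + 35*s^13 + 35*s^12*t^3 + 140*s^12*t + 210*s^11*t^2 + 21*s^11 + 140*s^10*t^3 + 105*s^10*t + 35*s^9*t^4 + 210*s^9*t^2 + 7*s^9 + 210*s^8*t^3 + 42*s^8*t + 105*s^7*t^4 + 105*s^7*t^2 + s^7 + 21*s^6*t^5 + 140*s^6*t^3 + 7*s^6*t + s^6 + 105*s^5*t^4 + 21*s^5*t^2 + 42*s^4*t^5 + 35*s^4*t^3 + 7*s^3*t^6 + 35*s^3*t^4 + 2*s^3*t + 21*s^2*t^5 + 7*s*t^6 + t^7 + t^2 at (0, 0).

The Hessian of f at 0 has rank 1. Corank 1: A-series; mu = 6 gives A_6.

Type A_6, Milnor number mu = 6.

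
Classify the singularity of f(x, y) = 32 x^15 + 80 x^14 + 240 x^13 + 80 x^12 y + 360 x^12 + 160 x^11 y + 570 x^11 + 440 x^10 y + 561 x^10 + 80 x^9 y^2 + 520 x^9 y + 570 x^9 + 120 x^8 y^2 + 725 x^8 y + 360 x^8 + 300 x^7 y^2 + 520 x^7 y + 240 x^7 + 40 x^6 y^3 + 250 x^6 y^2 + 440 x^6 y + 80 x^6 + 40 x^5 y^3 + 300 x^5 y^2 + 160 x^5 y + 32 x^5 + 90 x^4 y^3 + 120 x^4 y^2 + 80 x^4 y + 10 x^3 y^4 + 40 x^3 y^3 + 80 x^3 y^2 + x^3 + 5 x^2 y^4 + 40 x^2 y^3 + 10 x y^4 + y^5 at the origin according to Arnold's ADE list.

E_8

The Hessian of f at 0 has rank 0. Corank 2; j^3 = x^3 is a perfect cube, so E-series; the 5-jet and mu = 8 give E_8.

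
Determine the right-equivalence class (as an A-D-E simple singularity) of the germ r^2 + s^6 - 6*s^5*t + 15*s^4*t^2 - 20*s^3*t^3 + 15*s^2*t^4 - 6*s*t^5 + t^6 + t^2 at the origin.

A_{5}

The Hessian of f at 0 is [[0, 0, 0], [0, 2, 0], [0, 0, 2]] with rank 2, so corank 1. A Groebner basis of the Jacobian ideal J(f) in C{s,t,r} is {s^5, t, r}; counting standard monomials gives mu = 5. Corank 1: A-series; mu = 5 gives A_5.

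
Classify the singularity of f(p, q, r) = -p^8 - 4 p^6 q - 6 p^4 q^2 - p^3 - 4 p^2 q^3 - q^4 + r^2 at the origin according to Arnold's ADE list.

The Hessian of f at 0 is [[0, 0, 0], [0, 0, 0], [0, 0, 2]] with rank 1, so corank 2. A Groebner basis of the Jacobian ideal J(f) in C{p,q,r} is {q^3, p^2, r}; counting standard monomials gives mu = 6. Corank 2; j^3 = -p^3 is a perfect cube, so E-series; the 4-jet and mu = 6 give E_6.

E6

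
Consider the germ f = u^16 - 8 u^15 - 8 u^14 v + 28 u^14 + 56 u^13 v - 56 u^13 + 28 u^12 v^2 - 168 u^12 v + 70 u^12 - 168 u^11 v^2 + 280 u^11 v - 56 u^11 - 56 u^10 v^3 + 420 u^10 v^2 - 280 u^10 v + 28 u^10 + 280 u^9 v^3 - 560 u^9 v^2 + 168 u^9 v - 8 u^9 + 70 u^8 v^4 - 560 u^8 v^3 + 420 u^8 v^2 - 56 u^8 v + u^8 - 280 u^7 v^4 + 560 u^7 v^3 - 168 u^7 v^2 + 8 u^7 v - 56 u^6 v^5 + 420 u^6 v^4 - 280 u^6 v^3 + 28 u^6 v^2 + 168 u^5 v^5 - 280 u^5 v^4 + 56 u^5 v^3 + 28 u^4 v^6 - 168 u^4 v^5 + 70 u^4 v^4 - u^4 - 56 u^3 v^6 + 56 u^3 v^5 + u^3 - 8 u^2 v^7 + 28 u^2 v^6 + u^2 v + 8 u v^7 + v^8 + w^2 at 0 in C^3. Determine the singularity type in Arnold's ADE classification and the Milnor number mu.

Type D_{9}, Milnor number mu = 9.

The Hessian of f at 0 has rank 1. Corank 2; j^3 = u^2*(u + v) has shape L^2 M (L != M), so D-series; mu = 9 gives D_9.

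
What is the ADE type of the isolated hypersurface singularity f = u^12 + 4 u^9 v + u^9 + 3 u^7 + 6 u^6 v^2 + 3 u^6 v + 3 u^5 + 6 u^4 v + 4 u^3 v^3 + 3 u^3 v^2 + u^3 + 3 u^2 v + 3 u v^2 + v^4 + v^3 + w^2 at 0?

E_6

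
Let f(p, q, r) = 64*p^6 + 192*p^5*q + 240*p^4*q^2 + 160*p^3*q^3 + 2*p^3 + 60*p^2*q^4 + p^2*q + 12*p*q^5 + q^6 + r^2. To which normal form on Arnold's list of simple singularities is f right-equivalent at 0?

The Hessian of f at 0 is [[0, 0, 0], [0, 0, 0], [0, 0, 2]] with rank 1, so corank 2. A Groebner basis of the Jacobian ideal J(f) in C{p,q,r} is {-p*q/12 + q^5, p*q^2, p^2 + p*q/2, r}; counting standard monomials gives mu = 7. Corank 2; j^3 = p^2*(2*p + q) has shape L^2 M (L != M), so D-series; mu = 7 gives D_7.

D_7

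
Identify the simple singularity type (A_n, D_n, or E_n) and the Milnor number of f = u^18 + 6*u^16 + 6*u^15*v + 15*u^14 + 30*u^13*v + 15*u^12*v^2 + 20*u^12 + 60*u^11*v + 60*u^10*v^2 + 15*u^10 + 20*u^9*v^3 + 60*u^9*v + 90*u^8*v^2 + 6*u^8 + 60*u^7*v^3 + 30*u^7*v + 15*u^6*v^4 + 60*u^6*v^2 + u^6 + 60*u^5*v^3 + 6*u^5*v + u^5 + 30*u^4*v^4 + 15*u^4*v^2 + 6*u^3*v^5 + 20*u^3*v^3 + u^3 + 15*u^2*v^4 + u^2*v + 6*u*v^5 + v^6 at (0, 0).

Type D_{7}, Milnor number mu = 7.

The Hessian of f at 0 has rank 0. Corank 2; j^3 = u^2*(u + v) has shape L^2 M (L != M), so D-series; mu = 7 gives D_7.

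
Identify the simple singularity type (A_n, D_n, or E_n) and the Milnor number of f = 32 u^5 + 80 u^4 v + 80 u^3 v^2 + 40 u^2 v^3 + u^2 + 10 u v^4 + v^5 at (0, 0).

Type A_{4}, Milnor number mu = 4.

The Hessian of f at 0 is [[2, 0], [0, 0]] with rank 1, so corank 1. A Groebner basis of the Jacobian ideal J(f) in C{u,v} is {v^4, u}; counting standard monomials gives mu = 4. Corank 1: A-series; mu = 4 gives A_4.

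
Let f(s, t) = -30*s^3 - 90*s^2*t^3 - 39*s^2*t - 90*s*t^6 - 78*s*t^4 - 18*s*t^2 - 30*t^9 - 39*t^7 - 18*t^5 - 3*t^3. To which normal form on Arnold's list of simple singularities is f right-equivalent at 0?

D_4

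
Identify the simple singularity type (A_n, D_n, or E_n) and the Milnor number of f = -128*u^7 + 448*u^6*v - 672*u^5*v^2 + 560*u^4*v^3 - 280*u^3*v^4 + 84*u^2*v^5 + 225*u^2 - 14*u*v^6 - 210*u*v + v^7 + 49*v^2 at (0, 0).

The Hessian of f at 0 is [[450, -210], [-210, 98]] with rank 1, so corank 1. A Groebner basis of the Jacobian ideal J(f) in C{u,v} is {v^6, u - 7*v/15}; counting standard monomials gives mu = 6. Corank 1: A-series; mu = 6 gives A_6.

Type A6, Milnor number mu = 6.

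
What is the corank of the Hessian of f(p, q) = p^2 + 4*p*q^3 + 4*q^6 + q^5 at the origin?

1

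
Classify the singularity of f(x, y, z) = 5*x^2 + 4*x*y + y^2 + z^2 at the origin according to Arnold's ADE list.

A_1

The Hessian of f at 0 has rank 3. Corank 0: nondegenerate Morse point, so A_1.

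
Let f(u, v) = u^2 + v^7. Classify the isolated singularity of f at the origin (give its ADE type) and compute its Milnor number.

Type A_6, Milnor number mu = 6.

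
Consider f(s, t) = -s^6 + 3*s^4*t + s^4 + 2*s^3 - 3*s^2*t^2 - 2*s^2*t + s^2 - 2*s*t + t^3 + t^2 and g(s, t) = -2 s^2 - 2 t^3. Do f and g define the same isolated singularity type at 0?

The Hessian of f at 0 is [[2, -2], [-2, 2]] with rank 1, so corank 1. A Groebner basis of the Jacobian ideal J(f) in C{s,t} is {t^2, s - t}; counting standard monomials gives mu = 2. Corank 1: A-series; mu = 2 gives A_2. The Hessian of g at 0 is [[-4, 0], [0, 0]] with rank 1, so corank 1. A Groebner basis of the Jacobian ideal J(g) in C{s,t} is {t^2, s}; counting standard monomials gives mu = 2. Corank 1: A-series; mu = 2 gives A_2. Both have type A_2, hence right-equivalent.

Yes.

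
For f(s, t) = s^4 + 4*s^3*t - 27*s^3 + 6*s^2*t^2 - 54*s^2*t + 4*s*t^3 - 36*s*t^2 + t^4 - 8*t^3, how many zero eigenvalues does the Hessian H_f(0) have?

2

Hessian at 0 has rank 0.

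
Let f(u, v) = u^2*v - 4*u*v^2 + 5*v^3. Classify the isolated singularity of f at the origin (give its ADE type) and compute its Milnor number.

Type D4, Milnor number mu = 4.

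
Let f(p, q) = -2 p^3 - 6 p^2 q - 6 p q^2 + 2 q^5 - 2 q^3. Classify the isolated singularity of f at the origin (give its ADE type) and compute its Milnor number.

Type E_{8}, Milnor number mu = 8.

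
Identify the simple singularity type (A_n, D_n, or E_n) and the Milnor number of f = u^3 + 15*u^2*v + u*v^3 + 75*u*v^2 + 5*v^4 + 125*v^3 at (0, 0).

Type E_{7}, Milnor number mu = 7.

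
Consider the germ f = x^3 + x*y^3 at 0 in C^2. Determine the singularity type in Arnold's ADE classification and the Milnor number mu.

Type E_{7}, Milnor number mu = 7.

The Hessian of f at 0 is [[0, 0], [0, 0]] with rank 0, so corank 2. A Groebner basis of the Jacobian ideal J(f) in C{x,y} is {x^3, x*y^2, 3*x^2 + y^3}; counting standard monomials gives mu = 7. Corank 2; j^3 = x^3 is a perfect cube, so E-series; the 4-jet and mu = 7 give E_7.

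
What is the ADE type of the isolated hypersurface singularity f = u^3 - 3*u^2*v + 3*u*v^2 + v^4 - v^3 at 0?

The Hessian of f at 0 is [[0, 0], [0, 0]] with rank 0, so corank 2. A Groebner basis of the Jacobian ideal J(f) in C{u,v} is {v^3, u^2 - 2*u*v + v^2}; counting standard monomials gives mu = 6. Corank 2; j^3 = (u - v)^3 is a perfect cube, so E-series; the 4-jet and mu = 6 give E_6.

E6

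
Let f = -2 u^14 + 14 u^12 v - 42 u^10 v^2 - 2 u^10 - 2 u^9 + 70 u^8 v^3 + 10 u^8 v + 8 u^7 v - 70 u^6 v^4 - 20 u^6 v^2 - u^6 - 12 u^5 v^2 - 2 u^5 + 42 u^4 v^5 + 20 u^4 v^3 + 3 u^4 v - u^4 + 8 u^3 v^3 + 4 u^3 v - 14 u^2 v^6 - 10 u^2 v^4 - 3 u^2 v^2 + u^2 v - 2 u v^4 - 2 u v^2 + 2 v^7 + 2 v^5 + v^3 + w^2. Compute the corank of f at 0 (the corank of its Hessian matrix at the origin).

The Hessian at 0 is [[0, 0, 0], [0, 0, 0], [0, 0, 2]] of rank 1; hence corank 2.

2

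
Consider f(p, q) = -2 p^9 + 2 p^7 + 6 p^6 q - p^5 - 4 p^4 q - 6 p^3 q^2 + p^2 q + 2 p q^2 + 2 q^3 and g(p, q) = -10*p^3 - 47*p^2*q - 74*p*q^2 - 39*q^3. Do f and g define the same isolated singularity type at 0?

The Hessian of f at 0 has rank 0. Corank 2; j^3 = q*(p^2 + 2*p*q + 2*q^2) splits into three distinct lines over C (the quadratic factor has nonzero discriminant), so D_4. The Hessian of g at 0 has rank 0. Corank 2; j^3 = -(2*p + 3*q)*(5*p^2 + 16*p*q + 13*q^2) splits into three distinct lines over C (the quadratic factor has nonzero discriminant), so D_4. Both have type D_4, hence right-equivalent.

Yes.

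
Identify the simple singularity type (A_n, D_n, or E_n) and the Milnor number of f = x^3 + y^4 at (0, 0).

Type E_6, Milnor number mu = 6.

The Hessian of f at 0 has rank 0. Corank 2; j^3 = x^3 is a perfect cube, so E-series; the 4-jet and mu = 6 give E_6.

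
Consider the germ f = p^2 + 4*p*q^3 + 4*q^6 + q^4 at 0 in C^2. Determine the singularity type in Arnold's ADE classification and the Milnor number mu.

Type A_{3}, Milnor number mu = 3.

The Hessian of f at 0 is [[2, 0], [0, 0]] with rank 1, so corank 1. A Groebner basis of the Jacobian ideal J(f) in C{p,q} is {q^3, p}; counting standard monomials gives mu = 3. Corank 1: A-series; mu = 3 gives A_3.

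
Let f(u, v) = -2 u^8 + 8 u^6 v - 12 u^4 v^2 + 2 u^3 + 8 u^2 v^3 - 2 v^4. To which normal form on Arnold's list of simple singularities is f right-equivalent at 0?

E_6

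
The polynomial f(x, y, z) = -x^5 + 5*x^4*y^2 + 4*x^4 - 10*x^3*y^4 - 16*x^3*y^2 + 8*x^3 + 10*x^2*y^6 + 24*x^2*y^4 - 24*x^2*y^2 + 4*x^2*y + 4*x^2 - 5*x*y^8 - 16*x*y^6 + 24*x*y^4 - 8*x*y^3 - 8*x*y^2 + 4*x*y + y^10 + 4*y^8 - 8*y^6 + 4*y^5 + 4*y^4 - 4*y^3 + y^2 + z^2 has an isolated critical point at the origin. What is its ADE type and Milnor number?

Type A_4, Milnor number mu = 4.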